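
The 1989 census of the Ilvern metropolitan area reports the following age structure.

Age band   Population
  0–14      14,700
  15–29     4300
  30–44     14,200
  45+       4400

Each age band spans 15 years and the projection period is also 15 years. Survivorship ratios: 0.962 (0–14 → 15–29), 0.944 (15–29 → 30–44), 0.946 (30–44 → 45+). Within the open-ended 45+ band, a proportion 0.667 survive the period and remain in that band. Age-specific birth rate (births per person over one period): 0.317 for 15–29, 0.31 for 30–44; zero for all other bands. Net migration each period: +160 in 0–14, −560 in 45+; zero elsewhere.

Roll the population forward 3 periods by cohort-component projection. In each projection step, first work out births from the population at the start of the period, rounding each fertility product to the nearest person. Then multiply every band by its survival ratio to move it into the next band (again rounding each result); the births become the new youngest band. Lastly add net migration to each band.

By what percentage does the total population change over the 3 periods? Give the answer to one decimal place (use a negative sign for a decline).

2.3

— Period 1 —
Births: 4300 × 0.317 = 1363, 14200 × 0.31 = 4402 ⇒ total 5765
15–29: 14700 × 0.962 = 14141
30–44: 4300 × 0.944 = 4059
45+: 14200 × 0.946 + 4400 × 0.667 = 13433 + 2935 = 16368
Net migration: 0–14 + 160 → 5925; 45+ − 560 → 15808
Population now: 0–14=5925, 15–29=14141, 30–44=4059, 45+=15808
— Period 2 —
Births: 14141 × 0.317 = 4483, 4059 × 0.31 = 1258 ⇒ total 5741
15–29: 5925 × 0.962 = 5700
30–44: 14141 × 0.944 = 13349
45+: 4059 × 0.946 + 15808 × 0.667 = 3840 + 10544 = 14384
Net migration: 0–14 + 160 → 5901; 45+ − 560 → 13824
Population now: 0–14=5901, 15–29=5700, 30–44=13349, 45+=13824
— Period 3 —
Births: 5700 × 0.317 = 1807, 13349 × 0.31 = 4138 ⇒ total 5945
15–29: 5901 × 0.962 = 5677
30–44: 5700 × 0.944 = 5381
45+: 13349 × 0.946 + 13824 × 0.667 = 12628 + 9221 = 21849
Net migration: 0–14 + 160 → 6105; 45+ − 560 → 21289
Population now: 0–14=6105, 15–29=5677, 30–44=5381, 45+=21289
Total: 37600 → 38452; change = 852; percentage change = 2.3%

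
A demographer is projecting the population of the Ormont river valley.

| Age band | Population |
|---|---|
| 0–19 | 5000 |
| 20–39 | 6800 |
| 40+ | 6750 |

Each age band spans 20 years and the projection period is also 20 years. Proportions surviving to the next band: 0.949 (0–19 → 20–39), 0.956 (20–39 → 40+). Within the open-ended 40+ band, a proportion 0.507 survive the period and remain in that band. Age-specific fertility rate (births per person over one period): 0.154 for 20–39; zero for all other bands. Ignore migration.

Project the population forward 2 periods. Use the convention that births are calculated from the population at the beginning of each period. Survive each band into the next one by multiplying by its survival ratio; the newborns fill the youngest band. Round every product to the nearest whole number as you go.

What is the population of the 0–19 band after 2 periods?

731

— Period 1 —
Births: 6800 × 0.154 = 1047
20–39: 5000 × 0.949 = 4745
40+: 6800 × 0.956 + 6750 × 0.507 = 6501 + 3422 = 9923
Giving 1047 / 4745 / 9923.
— Period 2 —
Births: 4745 × 0.154 = 731
20–39: 1047 × 0.949 = 994
40+: 4745 × 0.956 + 9923 × 0.507 = 4536 + 5031 = 9567
Giving 731 / 994 / 9567.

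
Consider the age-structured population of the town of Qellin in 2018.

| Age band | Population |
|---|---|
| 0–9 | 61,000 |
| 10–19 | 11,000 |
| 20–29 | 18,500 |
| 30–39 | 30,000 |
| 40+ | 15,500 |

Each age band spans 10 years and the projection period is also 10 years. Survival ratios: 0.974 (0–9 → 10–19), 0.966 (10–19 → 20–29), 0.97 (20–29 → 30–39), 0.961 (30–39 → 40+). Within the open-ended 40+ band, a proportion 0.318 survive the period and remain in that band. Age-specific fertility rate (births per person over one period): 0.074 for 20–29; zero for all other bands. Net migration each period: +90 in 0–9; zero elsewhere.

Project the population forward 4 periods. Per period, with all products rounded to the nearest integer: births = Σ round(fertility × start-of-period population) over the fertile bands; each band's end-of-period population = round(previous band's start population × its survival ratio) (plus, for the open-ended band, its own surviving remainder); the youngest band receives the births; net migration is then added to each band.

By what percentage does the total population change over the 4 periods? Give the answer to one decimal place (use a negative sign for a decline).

Let band 1 be 0–9 through band 5 = 40+.
Period 1:
Births: 18500 × 0.074 = 1369
Band 2: 61000 × 0.974 = 59414
Band 3: 11000 × 0.966 = 10626
Band 4: 18500 × 0.97 = 17945
Band 5: 30000 × 0.961 + 15500 × 0.318 = 28830 + 4929 = 33759
Net migration: Band 1 + 90 → 1459
Giving 1459 / 59414 / 10626 / 17945 / 33759.
Period 2:
Births: 10626 × 0.074 = 786
Band 2: 1459 × 0.974 = 1421
Band 3: 59414 × 0.966 = 57394
Band 4: 10626 × 0.97 = 10307
Band 5: 17945 × 0.961 + 33759 × 0.318 = 17245 + 10735 = 27980
Net migration: Band 1 + 90 → 876
Giving 876 / 1421 / 57394 / 10307 / 27980.
Period 3:
Births: 57394 × 0.074 = 4247
Band 2: 876 × 0.974 = 853
Band 3: 1421 × 0.966 = 1373
Band 4: 57394 × 0.97 = 55672
Band 5: 10307 × 0.961 + 27980 × 0.318 = 9905 + 8898 = 18803
Net migration: Band 1 + 90 → 4337
Giving 4337 / 853 / 1373 / 55672 / 18803.
Period 4:
Births: 1373 × 0.074 = 102
Band 2: 4337 × 0.974 = 4224
Band 3: 853 × 0.966 = 824
Band 4: 1373 × 0.97 = 1332
Band 5: 55672 × 0.961 + 18803 × 0.318 = 53501 + 5979 = 59480
Net migration: Band 1 + 90 → 192
Giving 192 / 4224 / 824 / 1332 / 59480.
Total: 136000 → 66052; change = -69948; percentage change = -51.4%

-51.4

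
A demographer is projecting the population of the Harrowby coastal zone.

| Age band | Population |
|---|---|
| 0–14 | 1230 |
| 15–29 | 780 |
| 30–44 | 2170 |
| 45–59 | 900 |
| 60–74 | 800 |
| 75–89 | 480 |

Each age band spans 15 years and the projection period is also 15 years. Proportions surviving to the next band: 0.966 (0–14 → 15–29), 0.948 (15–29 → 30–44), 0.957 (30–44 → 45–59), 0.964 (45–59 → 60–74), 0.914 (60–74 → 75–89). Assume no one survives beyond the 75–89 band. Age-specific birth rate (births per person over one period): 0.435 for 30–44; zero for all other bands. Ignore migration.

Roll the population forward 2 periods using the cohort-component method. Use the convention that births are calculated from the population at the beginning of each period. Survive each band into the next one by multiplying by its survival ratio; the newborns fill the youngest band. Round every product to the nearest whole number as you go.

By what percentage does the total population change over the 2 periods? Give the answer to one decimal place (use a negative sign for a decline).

-7.8

[period 1]
Births: 2170 × 0.435 = 944
15–29: 1230 × 0.966 = 1188
30–44: 780 × 0.948 = 739
45–59: 2170 × 0.957 = 2077
60–74: 900 × 0.964 = 868
75–89: 800 × 0.914 = 731
→ [944, 1188, 739, 2077, 868, 731]
[period 2]
Births: 739 × 0.435 = 321
15–29: 944 × 0.966 = 912
30–44: 1188 × 0.948 = 1126
45–59: 739 × 0.957 = 707
60–74: 2077 × 0.964 = 2002
75–89: 868 × 0.914 = 793
→ [321, 912, 1126, 707, 2002, 793]
Total: 6360 → 5861; change = -499; percentage change = -7.8%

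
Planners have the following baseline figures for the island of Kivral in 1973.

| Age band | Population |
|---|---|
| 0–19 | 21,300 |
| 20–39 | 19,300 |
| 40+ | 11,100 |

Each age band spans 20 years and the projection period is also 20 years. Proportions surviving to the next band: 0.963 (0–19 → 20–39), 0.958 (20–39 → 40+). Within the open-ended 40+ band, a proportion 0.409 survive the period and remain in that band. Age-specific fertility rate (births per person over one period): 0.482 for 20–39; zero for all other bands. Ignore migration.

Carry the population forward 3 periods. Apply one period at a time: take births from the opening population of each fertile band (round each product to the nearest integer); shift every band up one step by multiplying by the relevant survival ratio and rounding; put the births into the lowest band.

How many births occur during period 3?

4318

After projecting period 1:
Births: 19300 × 0.482 = 9303
20–39: 21300 × 0.963 = 20512
40+: 19300 × 0.958 + 11100 × 0.409 = 18489 + 4540 = 23029
Giving 9303 / 20512 / 23029.
After projecting period 2:
Births: 20512 × 0.482 = 9887
20–39: 9303 × 0.963 = 8959
40+: 20512 × 0.958 + 23029 × 0.409 = 19650 + 9419 = 29069
Giving 9887 / 8959 / 29069.
After projecting period 3:
Births: 8959 × 0.482 = 4318
20–39: 9887 × 0.963 = 9521
40+: 8959 × 0.958 + 29069 × 0.409 = 8583 + 11889 = 20472
Giving 4318 / 9521 / 20472.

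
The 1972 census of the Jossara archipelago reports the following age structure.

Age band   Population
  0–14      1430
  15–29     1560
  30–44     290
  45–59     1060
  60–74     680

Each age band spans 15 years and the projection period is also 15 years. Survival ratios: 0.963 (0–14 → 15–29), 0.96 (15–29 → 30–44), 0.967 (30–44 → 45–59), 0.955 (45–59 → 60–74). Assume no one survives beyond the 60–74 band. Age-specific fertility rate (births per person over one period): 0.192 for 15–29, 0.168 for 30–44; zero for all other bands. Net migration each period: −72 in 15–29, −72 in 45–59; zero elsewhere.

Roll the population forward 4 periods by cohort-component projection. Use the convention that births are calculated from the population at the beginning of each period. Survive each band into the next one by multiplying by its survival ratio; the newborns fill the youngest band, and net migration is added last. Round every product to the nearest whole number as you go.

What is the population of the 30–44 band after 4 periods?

396

Let band 1 be 0–14 through band 5 = 60–74.
Period 1.
Births: 1560 × 0.192 = 300, 290 × 0.168 = 49 ⇒ total 349
Band 2: 1430 × 0.963 = 1377
Band 3: 1560 × 0.96 = 1498
Band 4: 290 × 0.967 = 280
Band 5: 1060 × 0.955 = 1012
Net migration: Band 2 − 72 → 1305; Band 4 − 72 → 208
→ [349, 1305, 1498, 208, 1012]
Period 2.
Births: 1305 × 0.192 = 251, 1498 × 0.168 = 252 ⇒ total 503
Band 2: 349 × 0.963 = 336
Band 3: 1305 × 0.96 = 1253
Band 4: 1498 × 0.967 = 1449
Band 5: 208 × 0.955 = 199
Net migration: Band 2 − 72 → 264; Band 4 − 72 → 1377
→ [503, 264, 1253, 1377, 199]
Period 3.
Births: 264 × 0.192 = 51, 1253 × 0.168 = 211 ⇒ total 262
Band 2: 503 × 0.963 = 484
Band 3: 264 × 0.96 = 253
Band 4: 1253 × 0.967 = 1212
Band 5: 1377 × 0.955 = 1315
Net migration: Band 2 − 72 → 412; Band 4 − 72 → 1140
→ [262, 412, 253, 1140, 1315]
Period 4.
Births: 412 × 0.192 = 79, 253 × 0.168 = 43 ⇒ total 122
Band 2: 262 × 0.963 = 252
Band 3: 412 × 0.96 = 396
Band 4: 253 × 0.967 = 245
Band 5: 1140 × 0.955 = 1089
Net migration: Band 2 − 72 → 180; Band 4 − 72 → 173
→ [122, 180, 396, 173, 1089]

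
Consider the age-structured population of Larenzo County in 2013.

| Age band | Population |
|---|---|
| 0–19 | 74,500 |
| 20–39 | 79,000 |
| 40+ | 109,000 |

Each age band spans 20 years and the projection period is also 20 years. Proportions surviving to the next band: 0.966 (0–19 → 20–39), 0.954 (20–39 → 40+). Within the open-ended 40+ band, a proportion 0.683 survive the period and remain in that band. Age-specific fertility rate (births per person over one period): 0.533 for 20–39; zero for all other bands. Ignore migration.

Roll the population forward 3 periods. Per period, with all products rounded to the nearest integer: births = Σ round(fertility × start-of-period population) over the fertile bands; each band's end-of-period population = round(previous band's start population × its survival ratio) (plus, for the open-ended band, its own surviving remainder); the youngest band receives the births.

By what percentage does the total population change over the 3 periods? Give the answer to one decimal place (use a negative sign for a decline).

Let group 1 be 0–19 through group 3 = 40+.
— Period 1 —
Births: 79000 × 0.533 = 42107
Group 2: 74500 × 0.966 = 71967
Group 3: 79000 × 0.954 + 109000 × 0.683 = 75366 + 74447 = 149813
Giving 42107 / 71967 / 149813.
— Period 2 —
Births: 71967 × 0.533 = 38358
Group 2: 42107 × 0.966 = 40675
Group 3: 71967 × 0.954 + 149813 × 0.683 = 68657 + 102322 = 170979
Giving 38358 / 40675 / 170979.
— Period 3 —
Births: 40675 × 0.533 = 21680
Group 2: 38358 × 0.966 = 37054
Group 3: 40675 × 0.954 + 170979 × 0.683 = 38804 + 116779 = 155583
Giving 21680 / 37054 / 155583.
Total: 262500 → 214317; change = -48183; percentage change = -18.4%

-18.4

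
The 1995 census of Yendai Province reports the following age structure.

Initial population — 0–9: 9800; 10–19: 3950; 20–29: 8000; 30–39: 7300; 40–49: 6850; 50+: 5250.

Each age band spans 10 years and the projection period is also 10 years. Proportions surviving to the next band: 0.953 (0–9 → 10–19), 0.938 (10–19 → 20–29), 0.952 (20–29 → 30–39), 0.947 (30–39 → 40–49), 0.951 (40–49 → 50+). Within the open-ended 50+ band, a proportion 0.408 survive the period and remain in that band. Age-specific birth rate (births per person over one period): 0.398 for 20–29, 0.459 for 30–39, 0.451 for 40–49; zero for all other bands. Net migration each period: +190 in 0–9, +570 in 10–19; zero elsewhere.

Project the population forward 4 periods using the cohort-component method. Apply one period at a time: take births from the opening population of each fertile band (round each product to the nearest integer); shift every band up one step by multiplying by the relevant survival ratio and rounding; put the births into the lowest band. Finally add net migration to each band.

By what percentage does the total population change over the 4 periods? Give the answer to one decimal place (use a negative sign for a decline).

24.5

Call the bands 1 to 6, youngest first.
Period 1:
Births: 8000 * 0.398 = 3184, 7300 * 0.459 = 3351, 6850 * 0.451 = 3089 → total 9624
Band 2: 9800 * 0.953 = 9339
Band 3: 3950 * 0.938 = 3705
Band 4: 8000 * 0.952 = 7616
Band 5: 7300 * 0.947 = 6913
Band 6: 6850 * 0.951 + 5250 * 0.408 = 6514 + 2142 = 8656
Net migration: Band 1 + 190 → 9814; Band 2 + 570 → 9909
Giving 9814 / 9909 / 3705 / 7616 / 6913 / 8656.
Period 2:
Births: 3705 * 0.398 = 1475, 7616 * 0.459 = 3496, 6913 * 0.451 = 3118 → total 8089
Band 2: 9814 * 0.953 = 9353
Band 3: 9909 * 0.938 = 9295
Band 4: 3705 * 0.952 = 3527
Band 5: 7616 * 0.947 = 7212
Band 6: 6913 * 0.951 + 8656 * 0.408 = 6574 + 3532 = 10106
Net migration: Band 1 + 190 → 8279; Band 2 + 570 → 9923
Giving 8279 / 9923 / 9295 / 3527 / 7212 / 10106.
Period 3:
Births: 9295 * 0.398 = 3699, 3527 * 0.459 = 1619, 7212 * 0.451 = 3253 → total 8571
Band 2: 8279 * 0.953 = 7890
Band 3: 9923 * 0.938 = 9308
Band 4: 9295 * 0.952 = 8849
Band 5: 3527 * 0.947 = 3340
Band 6: 7212 * 0.951 + 10106 * 0.408 = 6859 + 4123 = 10982
Net migration: Band 1 + 190 → 8761; Band 2 + 570 → 8460
Giving 8761 / 8460 / 9308 / 8849 / 3340 / 10982.
Period 4:
Births: 9308 * 0.398 = 3705, 8849 * 0.459 = 4062, 3340 * 0.451 = 1506 → total 9273
Band 2: 8761 * 0.953 = 8349
Band 3: 8460 * 0.938 = 7935
Band 4: 9308 * 0.952 = 8861
Band 5: 8849 * 0.947 = 8380
Band 6: 3340 * 0.951 + 10982 * 0.408 = 3176 + 4481 = 7657
Net migration: Band 1 + 190 → 9463; Band 2 + 570 → 8919
Giving 9463 / 8919 / 7935 / 8861 / 8380 / 7657.
Total: 41150 → 51215; change = 10065; percentage change = 24.5%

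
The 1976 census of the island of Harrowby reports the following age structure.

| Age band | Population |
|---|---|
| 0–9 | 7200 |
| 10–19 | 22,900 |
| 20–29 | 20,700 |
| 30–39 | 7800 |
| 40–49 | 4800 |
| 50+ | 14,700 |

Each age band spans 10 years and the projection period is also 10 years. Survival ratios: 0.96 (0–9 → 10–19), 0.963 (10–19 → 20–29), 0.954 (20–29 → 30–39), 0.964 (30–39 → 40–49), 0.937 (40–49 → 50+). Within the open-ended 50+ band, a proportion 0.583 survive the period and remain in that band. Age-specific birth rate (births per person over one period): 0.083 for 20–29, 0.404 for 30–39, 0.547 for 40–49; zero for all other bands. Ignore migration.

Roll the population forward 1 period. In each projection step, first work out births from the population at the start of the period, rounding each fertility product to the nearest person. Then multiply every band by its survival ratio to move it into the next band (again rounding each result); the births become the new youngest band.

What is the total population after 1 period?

Let band 1 be 0–9 through band 6 = 50+.
After projecting period 1:
Births: 20700 × 0.083 = 1718 ; 7800 × 0.404 = 3151 ; 4800 × 0.547 = 2626 → 7495
Band 2: 7200 × 0.96 = 6912
Band 3: 22900 × 0.963 = 22053
Band 4: 20700 × 0.954 = 19748
Band 5: 7800 × 0.964 = 7519
Band 6: 4800 × 0.937 + 14700 × 0.583 = 4498 + 8570 = 13068
Population now: 0–9=7495, 10–19=6912, 20–29=22053, 30–39=19748, 40–49=7519, 50+=13068
Total after period 1: 7495 + 6912 + 22053 + 19748 + 7519 + 13068 = 76795

76795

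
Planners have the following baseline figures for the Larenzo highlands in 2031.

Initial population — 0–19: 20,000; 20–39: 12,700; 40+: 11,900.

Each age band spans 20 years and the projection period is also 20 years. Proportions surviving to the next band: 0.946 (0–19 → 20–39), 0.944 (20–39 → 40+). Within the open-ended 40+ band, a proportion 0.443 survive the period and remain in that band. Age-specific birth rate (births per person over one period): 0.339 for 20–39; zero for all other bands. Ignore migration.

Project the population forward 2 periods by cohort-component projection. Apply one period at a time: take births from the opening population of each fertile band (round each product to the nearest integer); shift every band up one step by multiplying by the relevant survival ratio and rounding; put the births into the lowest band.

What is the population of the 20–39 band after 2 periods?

4073

Let band 1 be 0–19 through band 3 = 40+.
After projecting period 1:
Births: 12700 × 0.339 = 4305
Band 2: 20000 × 0.946 = 18920
Band 3: 12700 × 0.944 + 11900 × 0.443 = 11989 + 5272 = 17261
→ [4305, 18920, 17261]
After projecting period 2:
Births: 18920 × 0.339 = 6414
Band 2: 4305 × 0.946 = 4073
Band 3: 18920 × 0.944 + 17261 × 0.443 = 17860 + 7647 = 25507
→ [6414, 4073, 25507]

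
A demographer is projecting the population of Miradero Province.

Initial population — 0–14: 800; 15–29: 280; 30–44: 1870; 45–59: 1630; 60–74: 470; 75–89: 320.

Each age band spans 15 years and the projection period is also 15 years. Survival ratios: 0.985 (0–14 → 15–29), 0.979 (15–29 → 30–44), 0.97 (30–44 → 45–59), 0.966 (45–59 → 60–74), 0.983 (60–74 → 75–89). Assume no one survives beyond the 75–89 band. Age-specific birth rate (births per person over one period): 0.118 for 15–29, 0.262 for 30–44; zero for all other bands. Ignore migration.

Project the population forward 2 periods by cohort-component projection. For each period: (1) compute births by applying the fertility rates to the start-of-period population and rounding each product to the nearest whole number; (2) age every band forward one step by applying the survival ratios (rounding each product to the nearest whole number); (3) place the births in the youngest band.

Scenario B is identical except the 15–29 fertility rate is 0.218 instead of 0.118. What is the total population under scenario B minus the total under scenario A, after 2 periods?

Let group 1 be 0–14 through group 6 = 75–89.
— Period 1 —
Births: 280 × 0.118 = 33  |  1870 × 0.262 = 490 ⇒ total 523
Group 2: 800 × 0.985 = 788
Group 3: 280 × 0.979 = 274
Group 4: 1870 × 0.97 = 1814
Group 5: 1630 × 0.966 = 1575
Group 6: 470 × 0.983 = 462
Giving 523 / 788 / 274 / 1814 / 1575 / 462.
— Period 2 —
Births: 788 × 0.118 = 93  |  274 × 0.262 = 72 ⇒ total 165
Group 2: 523 × 0.985 = 515
Group 3: 788 × 0.979 = 771
Group 4: 274 × 0.97 = 266
Group 5: 1814 × 0.966 = 1752
Group 6: 1575 × 0.983 = 1548
Giving 165 / 515 / 771 / 266 / 1752 / 1548.
Scenario A total after 2 periods: 5017
Scenario B projection —
— Period 1 —
Births: 280 × 0.218 = 61  |  1870 × 0.262 = 490 ⇒ total 551
Group 2: 800 × 0.985 = 788
Group 3: 280 × 0.979 = 274
Group 4: 1870 × 0.97 = 1814
Group 5: 1630 × 0.966 = 1575
Group 6: 470 × 0.983 = 462
Giving 551 / 788 / 274 / 1814 / 1575 / 462.
— Period 2 —
Births: 788 × 0.218 = 172  |  274 × 0.262 = 72 ⇒ total 244
Group 2: 551 × 0.985 = 543
Group 3: 788 × 0.979 = 771
Group 4: 274 × 0.97 = 266
Group 5: 1814 × 0.966 = 1752
Group 6: 1575 × 0.983 = 1548
Giving 244 / 543 / 771 / 266 / 1752 / 1548.
Scenario B total after 2 periods: 5124
Difference B − A = 5124 − 5017 = 107

107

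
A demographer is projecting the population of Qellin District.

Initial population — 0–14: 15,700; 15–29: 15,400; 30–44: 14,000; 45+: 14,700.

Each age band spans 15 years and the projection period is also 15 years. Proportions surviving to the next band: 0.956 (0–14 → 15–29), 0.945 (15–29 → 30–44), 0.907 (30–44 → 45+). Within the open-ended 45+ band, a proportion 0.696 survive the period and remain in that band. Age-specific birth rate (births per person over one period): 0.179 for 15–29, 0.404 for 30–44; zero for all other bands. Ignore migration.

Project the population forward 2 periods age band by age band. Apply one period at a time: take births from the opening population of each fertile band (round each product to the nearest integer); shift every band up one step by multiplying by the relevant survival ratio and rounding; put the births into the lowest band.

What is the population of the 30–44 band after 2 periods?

14184

Let band 1 be 0–14 through band 4 = 45+.
[period 1]
Births: 15400 * 0.179 = 2757, 14000 * 0.404 = 5656 — total 8413
Band 2: 15700 * 0.956 = 15009
Band 3: 15400 * 0.945 = 14553
Band 4: 14000 * 0.907 + 14700 * 0.696 = 12698 + 10231 = 22929
End of period: [8413, 15009, 14553, 22929]
[period 2]
Births: 15009 * 0.179 = 2687, 14553 * 0.404 = 5879 — total 8566
Band 2: 8413 * 0.956 = 8043
Band 3: 15009 * 0.945 = 14184
Band 4: 14553 * 0.907 + 22929 * 0.696 = 13200 + 15959 = 29159
End of period: [8566, 8043, 14184, 29159]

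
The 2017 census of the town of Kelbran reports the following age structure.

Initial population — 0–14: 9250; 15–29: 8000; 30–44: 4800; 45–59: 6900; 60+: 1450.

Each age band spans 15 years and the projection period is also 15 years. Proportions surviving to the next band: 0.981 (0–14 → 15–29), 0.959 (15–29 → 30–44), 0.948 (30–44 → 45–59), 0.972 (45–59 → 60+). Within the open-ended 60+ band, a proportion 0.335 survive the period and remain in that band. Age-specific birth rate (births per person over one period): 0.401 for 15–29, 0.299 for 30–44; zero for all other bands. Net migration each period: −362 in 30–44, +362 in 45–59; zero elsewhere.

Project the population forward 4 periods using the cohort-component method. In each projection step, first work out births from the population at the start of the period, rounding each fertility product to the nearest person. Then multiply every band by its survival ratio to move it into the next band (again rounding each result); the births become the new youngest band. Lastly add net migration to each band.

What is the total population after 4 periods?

Numbering the bands 1..5 from youngest to oldest:
[period 1]
Births: 8000 × 0.401 = 3208  |  4800 × 0.299 = 1435 — total 4643
Band 2: 9250 × 0.981 = 9074
Band 3: 8000 × 0.959 = 7672
Band 4: 4800 × 0.948 = 4550
Band 5: 6900 × 0.972 + 1450 × 0.335 = 6707 + 486 = 7193
Net migration: Band 3 − 362 → 7310; Band 4 + 362 → 4912
End of period: [4643, 9074, 7310, 4912, 7193]
[period 2]
Births: 9074 × 0.401 = 3639  |  7310 × 0.299 = 2186 — total 5825
Band 2: 4643 × 0.981 = 4555
Band 3: 9074 × 0.959 = 8702
Band 4: 7310 × 0.948 = 6930
Band 5: 4912 × 0.972 + 7193 × 0.335 = 4774 + 2410 = 7184
Net migration: Band 3 − 362 → 8340; Band 4 + 362 → 7292
End of period: [5825, 4555, 8340, 7292, 7184]
[period 3]
Births: 4555 × 0.401 = 1827  |  8340 × 0.299 = 2494 — total 4321
Band 2: 5825 × 0.981 = 5714
Band 3: 4555 × 0.959 = 4368
Band 4: 8340 × 0.948 = 7906
Band 5: 7292 × 0.972 + 7184 × 0.335 = 7088 + 2407 = 9495
Net migration: Band 3 − 362 → 4006; Band 4 + 362 → 8268
End of period: [4321, 5714, 4006, 8268, 9495]
[period 4]
Births: 5714 × 0.401 = 2291  |  4006 × 0.299 = 1198 — total 3489
Band 2: 4321 × 0.981 = 4239
Band 3: 5714 × 0.959 = 5480
Band 4: 4006 × 0.948 = 3798
Band 5: 8268 × 0.972 + 9495 × 0.335 = 8036 + 3181 = 11217
Net migration: Band 3 − 362 → 5118; Band 4 + 362 → 4160
End of period: [3489, 4239, 5118, 4160, 11217]
Total after period 4: 3489 + 4239 + 5118 + 4160 + 11217 = 28223

28223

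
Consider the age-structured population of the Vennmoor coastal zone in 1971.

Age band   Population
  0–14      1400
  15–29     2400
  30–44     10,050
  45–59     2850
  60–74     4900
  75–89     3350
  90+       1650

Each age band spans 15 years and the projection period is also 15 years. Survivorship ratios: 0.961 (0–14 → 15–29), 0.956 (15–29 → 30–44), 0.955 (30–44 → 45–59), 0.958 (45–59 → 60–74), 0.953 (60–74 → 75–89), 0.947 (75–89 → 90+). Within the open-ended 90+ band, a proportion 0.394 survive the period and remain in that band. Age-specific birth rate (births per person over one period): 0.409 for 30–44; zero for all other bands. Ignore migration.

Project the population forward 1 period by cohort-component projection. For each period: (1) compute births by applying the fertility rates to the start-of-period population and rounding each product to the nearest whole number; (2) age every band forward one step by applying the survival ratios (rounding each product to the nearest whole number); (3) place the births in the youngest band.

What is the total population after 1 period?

Period 1.
Births: 10050 * 0.409 = 4110
15–29: 1400 * 0.961 = 1345
30–44: 2400 * 0.956 = 2294
45–59: 10050 * 0.955 = 9598
60–74: 2850 * 0.958 = 2730
75–89: 4900 * 0.953 = 4670
90+: 3350 * 0.947 + 1650 * 0.394 = 3172 + 650 = 3822
End of period: [4110, 1345, 2294, 9598, 2730, 4670, 3822]
Total after period 1: 4110 + 1345 + 2294 + 9598 + 2730 + 4670 + 3822 = 28569

28569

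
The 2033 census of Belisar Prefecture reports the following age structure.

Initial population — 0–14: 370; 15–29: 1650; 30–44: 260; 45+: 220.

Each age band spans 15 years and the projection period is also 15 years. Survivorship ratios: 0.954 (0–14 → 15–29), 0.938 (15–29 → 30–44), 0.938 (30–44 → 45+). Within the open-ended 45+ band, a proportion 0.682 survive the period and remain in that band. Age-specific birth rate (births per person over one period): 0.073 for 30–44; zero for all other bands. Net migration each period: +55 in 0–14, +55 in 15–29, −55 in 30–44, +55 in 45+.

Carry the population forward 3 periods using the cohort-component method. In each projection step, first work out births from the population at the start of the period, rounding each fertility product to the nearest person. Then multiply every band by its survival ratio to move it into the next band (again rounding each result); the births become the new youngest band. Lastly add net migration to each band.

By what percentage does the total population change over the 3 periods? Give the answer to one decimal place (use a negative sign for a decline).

-23.3

— Period 1 —
Births: 260 * 0.073 = 19
15–29: 370 * 0.954 = 353
30–44: 1650 * 0.938 = 1548
45+: 260 * 0.938 + 220 * 0.682 = 244 + 150 = 394
Net migration: 0–14 + 55 → 74; 15–29 + 55 → 408; 30–44 − 55 → 1493; 45+ + 55 → 449
End of period: [74, 408, 1493, 449]
— Period 2 —
Births: 1493 * 0.073 = 109
15–29: 74 * 0.954 = 71
30–44: 408 * 0.938 = 383
45+: 1493 * 0.938 + 449 * 0.682 = 1400 + 306 = 1706
Net migration: 0–14 + 55 → 164; 15–29 + 55 → 126; 30–44 − 55 → 328; 45+ + 55 → 1761
End of period: [164, 126, 328, 1761]
— Period 3 —
Births: 328 * 0.073 = 24
15–29: 164 * 0.954 = 156
30–44: 126 * 0.938 = 118
45+: 328 * 0.938 + 1761 * 0.682 = 308 + 1201 = 1509
Net migration: 0–14 + 55 → 79; 15–29 + 55 → 211; 30–44 − 55 → 63; 45+ + 55 → 1564
End of period: [79, 211, 63, 1564]
Total: 2500 → 1917; change = -583; percentage change = -23.3%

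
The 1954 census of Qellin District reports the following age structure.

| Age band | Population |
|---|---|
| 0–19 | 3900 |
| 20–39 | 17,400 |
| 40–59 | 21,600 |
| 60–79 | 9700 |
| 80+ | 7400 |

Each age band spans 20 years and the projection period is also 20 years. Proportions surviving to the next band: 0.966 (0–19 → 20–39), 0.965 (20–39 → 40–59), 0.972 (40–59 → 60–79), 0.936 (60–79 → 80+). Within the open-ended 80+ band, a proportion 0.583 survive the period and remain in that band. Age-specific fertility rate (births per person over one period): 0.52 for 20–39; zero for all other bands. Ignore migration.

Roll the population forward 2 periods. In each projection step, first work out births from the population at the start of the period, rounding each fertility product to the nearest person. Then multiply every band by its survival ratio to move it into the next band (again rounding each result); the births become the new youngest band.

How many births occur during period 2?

[period 1]
Births: 17400 * 0.52 = 9048
20–39: 3900 * 0.966 = 3767
40–59: 17400 * 0.965 = 16791
60–79: 21600 * 0.972 = 20995
80+: 9700 * 0.936 + 7400 * 0.583 = 9079 + 4314 = 13393
End of period: [9048, 3767, 16791, 20995, 13393]
[period 2]
Births: 3767 * 0.52 = 1959
20–39: 9048 * 0.966 = 8740
40–59: 3767 * 0.965 = 3635
60–79: 16791 * 0.972 = 16321
80+: 20995 * 0.936 + 13393 * 0.583 = 19651 + 7808 = 27459
End of period: [1959, 8740, 3635, 16321, 27459]

1959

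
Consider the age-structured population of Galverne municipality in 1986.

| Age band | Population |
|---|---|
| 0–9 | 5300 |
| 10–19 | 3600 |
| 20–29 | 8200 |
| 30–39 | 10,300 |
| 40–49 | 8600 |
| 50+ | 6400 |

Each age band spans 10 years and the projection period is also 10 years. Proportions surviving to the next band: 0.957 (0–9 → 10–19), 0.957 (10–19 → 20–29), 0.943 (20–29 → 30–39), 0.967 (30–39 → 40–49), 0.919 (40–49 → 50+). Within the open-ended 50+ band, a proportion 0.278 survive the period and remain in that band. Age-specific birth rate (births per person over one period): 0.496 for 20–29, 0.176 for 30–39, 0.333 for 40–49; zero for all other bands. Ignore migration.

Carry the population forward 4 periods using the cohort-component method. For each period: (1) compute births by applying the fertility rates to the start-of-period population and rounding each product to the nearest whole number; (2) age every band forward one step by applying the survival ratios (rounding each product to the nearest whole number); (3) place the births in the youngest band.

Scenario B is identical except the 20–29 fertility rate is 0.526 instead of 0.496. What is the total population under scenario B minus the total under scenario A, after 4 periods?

805

Period 1:
Births: 8200 * 0.496 = 4067 ; 10300 * 0.176 = 1813 ; 8600 * 0.333 = 2864 ⇒ total 8744
10–19: 5300 * 0.957 = 5072
20–29: 3600 * 0.957 = 3445
30–39: 8200 * 0.943 = 7733
40–49: 10300 * 0.967 = 9960
50+: 8600 * 0.919 + 6400 * 0.278 = 7903 + 1779 = 9682
End of period: [8744, 5072, 3445, 7733, 9960, 9682]
Period 2:
Births: 3445 * 0.496 = 1709 ; 7733 * 0.176 = 1361 ; 9960 * 0.333 = 3317 ⇒ total 6387
10–19: 8744 * 0.957 = 8368
20–29: 5072 * 0.957 = 4854
30–39: 3445 * 0.943 = 3249
40–49: 7733 * 0.967 = 7478
50+: 9960 * 0.919 + 9682 * 0.278 = 9153 + 2692 = 11845
End of period: [6387, 8368, 4854, 3249, 7478, 11845]
Period 3:
Births: 4854 * 0.496 = 2408 ; 3249 * 0.176 = 572 ; 7478 * 0.333 = 2490 ⇒ total 5470
10–19: 6387 * 0.957 = 6112
20–29: 8368 * 0.957 = 8008
30–39: 4854 * 0.943 = 4577
40–49: 3249 * 0.967 = 3142
50+: 7478 * 0.919 + 11845 * 0.278 = 6872 + 3293 = 10165
End of period: [5470, 6112, 8008, 4577, 3142, 10165]
Period 4:
Births: 8008 * 0.496 = 3972 ; 4577 * 0.176 = 806 ; 3142 * 0.333 = 1046 ⇒ total 5824
10–19: 5470 * 0.957 = 5235
20–29: 6112 * 0.957 = 5849
30–39: 8008 * 0.943 = 7552
40–49: 4577 * 0.967 = 4426
50+: 3142 * 0.919 + 10165 * 0.278 = 2887 + 2826 = 5713
End of period: [5824, 5235, 5849, 7552, 4426, 5713]
Scenario A total after 4 periods: 34599
Scenario B projection —
Period 1:
Births: 8200 * 0.526 = 4313 ; 10300 * 0.176 = 1813 ; 8600 * 0.333 = 2864 ⇒ total 8990
10–19: 5300 * 0.957 = 5072
20–29: 3600 * 0.957 = 3445
30–39: 8200 * 0.943 = 7733
40–49: 10300 * 0.967 = 9960
50+: 8600 * 0.919 + 6400 * 0.278 = 7903 + 1779 = 9682
End of period: [8990, 5072, 3445, 7733, 9960, 9682]
Period 2:
Births: 3445 * 0.526 = 1812 ; 7733 * 0.176 = 1361 ; 9960 * 0.333 = 3317 ⇒ total 6490
10–19: 8990 * 0.957 = 8603
20–29: 5072 * 0.957 = 4854
30–39: 3445 * 0.943 = 3249
40–49: 7733 * 0.967 = 7478
50+: 9960 * 0.919 + 9682 * 0.278 = 9153 + 2692 = 11845
End of period: [6490, 8603, 4854, 3249, 7478, 11845]
Period 3:
Births: 4854 * 0.526 = 2553 ; 3249 * 0.176 = 572 ; 7478 * 0.333 = 2490 ⇒ total 5615
10–19: 6490 * 0.957 = 6211
20–29: 8603 * 0.957 = 8233
30–39: 4854 * 0.943 = 4577
40–49: 3249 * 0.967 = 3142
50+: 7478 * 0.919 + 11845 * 0.278 = 6872 + 3293 = 10165
End of period: [5615, 6211, 8233, 4577, 3142, 10165]
Period 4:
Births: 8233 * 0.526 = 4331 ; 4577 * 0.176 = 806 ; 3142 * 0.333 = 1046 ⇒ total 6183
10–19: 5615 * 0.957 = 5374
20–29: 6211 * 0.957 = 5944
30–39: 8233 * 0.943 = 7764
40–49: 4577 * 0.967 = 4426
50+: 3142 * 0.919 + 10165 * 0.278 = 2887 + 2826 = 5713
End of period: [6183, 5374, 5944, 7764, 4426, 5713]
Scenario B total after 4 periods: 35404
Difference B − A = 35404 − 34599 = 805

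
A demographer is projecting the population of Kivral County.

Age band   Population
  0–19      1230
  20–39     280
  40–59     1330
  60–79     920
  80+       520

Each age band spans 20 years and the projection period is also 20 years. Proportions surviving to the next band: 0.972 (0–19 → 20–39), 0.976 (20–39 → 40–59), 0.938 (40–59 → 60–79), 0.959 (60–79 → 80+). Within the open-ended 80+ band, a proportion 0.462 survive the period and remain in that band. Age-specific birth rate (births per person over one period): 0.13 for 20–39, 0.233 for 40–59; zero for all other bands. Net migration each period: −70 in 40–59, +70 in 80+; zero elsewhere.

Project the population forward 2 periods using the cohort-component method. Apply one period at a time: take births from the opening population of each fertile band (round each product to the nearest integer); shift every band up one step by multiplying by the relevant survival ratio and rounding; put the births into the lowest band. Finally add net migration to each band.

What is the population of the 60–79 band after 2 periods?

190

[period 1]
Births: 280 × 0.13 = 36, 1330 × 0.233 = 310 → total 346
20–39: 1230 × 0.972 = 1196
40–59: 280 × 0.976 = 273
60–79: 1330 × 0.938 = 1248
80+: 920 × 0.959 + 520 × 0.462 = 882 + 240 = 1122
Net migration: 40–59 − 70 → 203; 80+ + 70 → 1192
Population now: 0–19=346, 20–39=1196, 40–59=203, 60–79=1248, 80+=1192
[period 2]
Births: 1196 × 0.13 = 155, 203 × 0.233 = 47 → total 202
20–39: 346 × 0.972 = 336
40–59: 1196 × 0.976 = 1167
60–79: 203 × 0.938 = 190
80+: 1248 × 0.959 + 1192 × 0.462 = 1197 + 551 = 1748
Net migration: 40–59 − 70 → 1097; 80+ + 70 → 1818
Population now: 0–19=202, 20–39=336, 40–59=1097, 60–79=190, 80+=1818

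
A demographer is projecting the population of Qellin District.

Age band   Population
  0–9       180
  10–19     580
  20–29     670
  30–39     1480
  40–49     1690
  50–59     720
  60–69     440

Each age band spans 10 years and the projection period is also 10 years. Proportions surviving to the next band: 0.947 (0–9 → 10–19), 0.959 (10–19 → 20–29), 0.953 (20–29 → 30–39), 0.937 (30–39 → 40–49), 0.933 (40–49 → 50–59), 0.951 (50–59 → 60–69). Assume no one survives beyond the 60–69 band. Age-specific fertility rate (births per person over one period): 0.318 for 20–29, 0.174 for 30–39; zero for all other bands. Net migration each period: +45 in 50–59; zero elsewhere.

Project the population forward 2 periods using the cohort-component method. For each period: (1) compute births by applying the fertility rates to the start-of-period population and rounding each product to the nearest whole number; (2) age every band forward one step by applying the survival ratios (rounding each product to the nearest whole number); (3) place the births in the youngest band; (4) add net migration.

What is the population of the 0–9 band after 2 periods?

After projecting period 1:
Births: 670 * 0.318 = 213  |  1480 * 0.174 = 258 → 471
10–19: 180 * 0.947 = 170
20–29: 580 * 0.959 = 556
30–39: 670 * 0.953 = 639
40–49: 1480 * 0.937 = 1387
50–59: 1690 * 0.933 = 1577
60–69: 720 * 0.951 = 685
Net migration: 50–59 + 45 → 1622
Giving 471 / 170 / 556 / 639 / 1387 / 1622 / 685.
After projecting period 2:
Births: 556 * 0.318 = 177  |  639 * 0.174 = 111 → 288
10–19: 471 * 0.947 = 446
20–29: 170 * 0.959 = 163
30–39: 556 * 0.953 = 530
40–49: 639 * 0.937 = 599
50–59: 1387 * 0.933 = 1294
60–69: 1622 * 0.951 = 1543
Net migration: 50–59 + 45 → 1339
Giving 288 / 446 / 163 / 530 / 599 / 1339 / 1543.

288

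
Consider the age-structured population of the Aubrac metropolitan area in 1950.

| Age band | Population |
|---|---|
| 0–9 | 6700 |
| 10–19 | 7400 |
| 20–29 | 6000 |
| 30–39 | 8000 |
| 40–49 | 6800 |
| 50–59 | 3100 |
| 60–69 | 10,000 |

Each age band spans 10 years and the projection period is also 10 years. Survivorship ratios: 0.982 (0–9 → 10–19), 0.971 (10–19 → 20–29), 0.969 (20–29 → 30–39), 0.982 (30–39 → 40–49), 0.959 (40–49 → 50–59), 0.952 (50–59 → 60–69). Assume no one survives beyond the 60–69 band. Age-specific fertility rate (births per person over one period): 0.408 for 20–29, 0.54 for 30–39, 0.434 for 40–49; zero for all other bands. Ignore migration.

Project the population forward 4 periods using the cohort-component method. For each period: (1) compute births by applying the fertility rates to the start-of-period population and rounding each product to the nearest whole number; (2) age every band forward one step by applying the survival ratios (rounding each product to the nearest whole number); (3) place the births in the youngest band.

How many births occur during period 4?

10091

[period 1]
Births: 6000 × 0.408 = 2448 ; 8000 × 0.54 = 4320 ; 6800 × 0.434 = 2951 ⇒ total 9719
10–19: 6700 × 0.982 = 6579
20–29: 7400 × 0.971 = 7185
30–39: 6000 × 0.969 = 5814
40–49: 8000 × 0.982 = 7856
50–59: 6800 × 0.959 = 6521
60–69: 3100 × 0.952 = 2951
End of period: [9719, 6579, 7185, 5814, 7856, 6521, 2951]
[period 2]
Births: 7185 × 0.408 = 2931 ; 5814 × 0.54 = 3140 ; 7856 × 0.434 = 3410 ⇒ total 9481
10–19: 9719 × 0.982 = 9544
20–29: 6579 × 0.971 = 6388
30–39: 7185 × 0.969 = 6962
40–49: 5814 × 0.982 = 5709
50–59: 7856 × 0.959 = 7534
60–69: 6521 × 0.952 = 6208
End of period: [9481, 9544, 6388, 6962, 5709, 7534, 6208]
[period 3]
Births: 6388 × 0.408 = 2606 ; 6962 × 0.54 = 3759 ; 5709 × 0.434 = 2478 ⇒ total 8843
10–19: 9481 × 0.982 = 9310
20–29: 9544 × 0.971 = 9267
30–39: 6388 × 0.969 = 6190
40–49: 6962 × 0.982 = 6837
50–59: 5709 × 0.959 = 5475
60–69: 7534 × 0.952 = 7172
End of period: [8843, 9310, 9267, 6190, 6837, 5475, 7172]
[period 4]
Births: 9267 × 0.408 = 3781 ; 6190 × 0.54 = 3343 ; 6837 × 0.434 = 2967 ⇒ total 10091
10–19: 8843 × 0.982 = 8684
20–29: 9310 × 0.971 = 9040
30–39: 9267 × 0.969 = 8980
40–49: 6190 × 0.982 = 6079
50–59: 6837 × 0.959 = 6557
60–69: 5475 × 0.952 = 5212
End of period: [10091, 8684, 9040, 8980, 6079, 6557, 5212]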